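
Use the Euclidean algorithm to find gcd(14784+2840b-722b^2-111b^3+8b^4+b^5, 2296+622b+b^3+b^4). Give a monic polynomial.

28+11b+b^2

Repeated division with remainder:
  b^5+8b^4-111b^3-722b^2+2840b+14784 = (b+7)(b^4+b^3+622b+2296) + (-118b^3-1344b^2-3810b-1288)
  b^4+b^3+622b+2296 = (-(1/118)b+613/6962)(-118b^3-1344b^2-3810b-1288) + ((299541/3481)b^2+(3294951/3481)b+8387148/3481)
  -118b^3-1344b^2-3810b-1288 = (-(410758/299541)b-160126/299541)((299541/3481)b^2+(3294951/3481)b+8387148/3481) + (0)
Last nonzero remainder: (299541/3481)b^2+(3294951/3481)b+8387148/3481. Dividing through by 299541/3481 gives the monic gcd b^2+11b+28.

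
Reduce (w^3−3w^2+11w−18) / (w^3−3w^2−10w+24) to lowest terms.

(w^2−w+9)/(w^2−w−12)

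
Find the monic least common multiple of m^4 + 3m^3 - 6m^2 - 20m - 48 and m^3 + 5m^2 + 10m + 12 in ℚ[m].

Apply the Euclidean algorithm:
  m^4 + 3m^3 - 6m^2 - 20m - 48 = (m - 2)(m^3 + 5m^2 + 10m + 12) + (-6m^2 - 12m - 24)
  m^3 + 5m^2 + 10m + 12 = (-(1/6)m - 1/2)(-6m^2 - 12m - 24) + (0)
Last nonzero remainder: -6m^2 - 12m - 24. Dividing through by -6 gives the monic gcd m^2 + 2m + 4.
Then lcm(f, g) = f·g / gcd(f, g); expanding and making the result monic gives the answer.

m^5 + 6m^4 + 3m^3 - 38m^2 - 108m - 144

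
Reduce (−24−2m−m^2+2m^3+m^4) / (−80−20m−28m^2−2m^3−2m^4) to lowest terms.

Euclidean algorithm in ℚ[m]:
  m^4+2m^3−m^2−2m−24 = (−1/2)(−2m^4−2m^3−28m^2−20m−80) + (m^3−15m^2−12m−64)
  −2m^4−2m^3−28m^2−20m−80 = (−2m−32)(m^3−15m^2−12m−64) + (−532m^2−532m−2128)
  m^3−15m^2−12m−64 = (−(1/532)m+4/133)(−532m^2−532m−2128) + (0)
Last nonzero remainder: −532m^2−532m−2128. Dividing through by −532 gives the monic gcd m^2+m+4.
Cancel m^2+m+4 from numerator and denominator to get the reduced form.

(6−m−m^2)/(20+2m^2)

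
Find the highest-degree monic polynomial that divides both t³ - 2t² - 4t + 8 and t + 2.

Repeated division with remainder:
  t³ - 2t² - 4t + 8 = (t² - 4t + 4)(t + 2) + (0)
The last nonzero remainder t + 2 is already monic.

t + 2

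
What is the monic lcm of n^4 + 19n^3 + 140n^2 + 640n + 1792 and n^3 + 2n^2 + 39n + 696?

n^6 + 13n^5 + 113n^4 + 1453n^3 + 10132n^2 + 44928n + 155904

By polynomial division,
  n^4 + 19n^3 + 140n^2 + 640n + 1792 = (n + 17)(n^3 + 2n^2 + 39n + 696) + (67n^2 - 719n - 10040)
  n^3 + 2n^2 + 39n + 696 = ((1/67)n + 853/4489)(67n^2 - 719n - 10040) + ((1461058/4489)n + 11688464/4489)
  67n^2 - 719n - 10040 = ((300763/1461058)n - 5633695/1461058)((1461058/4489)n + 11688464/4489) + (0)
Last nonzero remainder: (1461058/4489)n + 11688464/4489. Dividing through by 1461058/4489 gives the monic gcd n + 8.
Then lcm(f, g) = f·g / gcd(f, g); expanding and making the result monic gives the answer.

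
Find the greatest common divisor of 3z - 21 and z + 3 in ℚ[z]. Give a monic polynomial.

1

By polynomial division,
  3z - 21 = (3)(z + 3) + (-30)
  z + 3 = (-(1/30)z - 1/10)(-30) + (0)
The last nonzero remainder is the constant -30, so the polynomials are coprime and gcd = 1.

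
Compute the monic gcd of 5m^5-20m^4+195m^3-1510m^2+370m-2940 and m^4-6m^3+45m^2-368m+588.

m^3-4m^2+37m-294

Apply the Euclidean algorithm:
  5m^5-20m^4+195m^3-1510m^2+370m-2940 = (5m+10)(m^4-6m^3+45m^2-368m+588) + (30m^3-120m^2+1110m-8820)
  m^4-6m^3+45m^2-368m+588 = ((1/30)m-1/15)(30m^3-120m^2+1110m-8820) + (0)
Last nonzero remainder: 30m^3-120m^2+1110m-8820. Dividing through by 30 gives the monic gcd m^3-4m^2+37m-294.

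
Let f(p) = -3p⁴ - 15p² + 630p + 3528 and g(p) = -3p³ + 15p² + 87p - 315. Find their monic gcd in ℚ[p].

p - 7

Repeated division with remainder:
  -3p⁴ - 15p² + 630p + 3528 = (p + 5)(-3p³ + 15p² + 87p - 315) + (-177p² + 510p + 5103)
  -3p³ + 15p² + 87p - 315 = ((1/59)p - 125/3481)(-177p² + 510p + 5103) + ((65520/3481)p - 458640/3481)
  -177p² + 510p + 5103 = (-(205379/21840)p - 281961/7280)((65520/3481)p - 458640/3481) + (0)
Last nonzero remainder: (65520/3481)p - 458640/3481. Dividing through by 65520/3481 gives the monic gcd p - 7.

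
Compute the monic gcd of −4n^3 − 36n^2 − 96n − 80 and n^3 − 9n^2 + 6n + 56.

n + 2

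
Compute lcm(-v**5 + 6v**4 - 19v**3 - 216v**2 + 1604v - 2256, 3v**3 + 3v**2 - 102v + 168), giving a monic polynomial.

By polynomial division,
  -v**5 + 6v**4 - 19v**3 - 216v**2 + 1604v - 2256 = (-(1/3)v**2 + (7/3)v - 20)(3v**3 + 3v**2 - 102v + 168) + (138v**2 - 828v + 1104)
  3v**3 + 3v**2 - 102v + 168 = ((1/46)v + 7/46)(138v**2 - 828v + 1104) + (0)
Last nonzero remainder: 138v**2 - 828v + 1104. Dividing through by 138 gives the monic gcd v**2 - 6v + 8.
Then lcm(f, g) = f·g / gcd(f, g); expanding and making the result monic gives the answer.

v**6 + v**5 - 23v**4 + 349v**3 - 92v**2 - 8972v + 15792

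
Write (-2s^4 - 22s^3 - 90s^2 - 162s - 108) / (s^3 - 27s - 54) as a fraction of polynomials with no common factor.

By polynomial division,
  -2s^4 - 22s^3 - 90s^2 - 162s - 108 = (-2s - 22)(s^3 - 27s - 54) + (-144s^2 - 864s - 1296)
  s^3 - 27s - 54 = (-(1/144)s + 1/24)(-144s^2 - 864s - 1296) + (0)
Last nonzero remainder: -144s^2 - 864s - 1296. Dividing through by -144 gives the monic gcd s^2 + 6s + 9.
Cancel s^2 + 6s + 9 from numerator and denominator to get the reduced form.

(-2s^2 - 10s - 12)/(s - 6)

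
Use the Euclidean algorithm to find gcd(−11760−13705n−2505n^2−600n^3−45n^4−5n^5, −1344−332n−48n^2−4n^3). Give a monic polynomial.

48+5n+n^2

Apply the Euclidean algorithm:
  −5n^5−45n^4−600n^3−2505n^2−13705n−11760 = ((5/4)n^2−(15/4)n+365/4)(−4n^3−48n^2−332n−1344) + (2310n^2+11550n+110880)
  −4n^3−48n^2−332n−1344 = (−(2/1155)n−2/165)(2310n^2+11550n+110880) + (0)
Last nonzero remainder: 2310n^2+11550n+110880. Dividing through by 2310 gives the monic gcd n^2+5n+48.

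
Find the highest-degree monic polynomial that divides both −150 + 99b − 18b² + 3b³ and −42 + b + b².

1

Apply the Euclidean algorithm:
  3b³ − 18b² + 99b − 150 = (3b − 21)(b² + b − 42) + (246b − 1032)
  b² + b − 42 = ((1/246)b + 71/3362)(246b − 1032) + (−33966/1681)
  246b − 1032 = (−(68921/5661)b + 289132/5661)(−33966/1681) + (0)
The last nonzero remainder is the constant −33966/1681, so the polynomials are coprime and gcd = 1.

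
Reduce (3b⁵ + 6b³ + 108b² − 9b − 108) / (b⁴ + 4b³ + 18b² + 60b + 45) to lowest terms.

Apply the Euclidean algorithm:
  3b⁵ + 6b³ + 108b² − 9b − 108 = (3b − 12)(b⁴ + 4b³ + 18b² + 60b + 45) + (144b² + 576b + 432)
  b⁴ + 4b³ + 18b² + 60b + 45 = ((1/144)b² + 5/48)(144b² + 576b + 432) + (0)
Last nonzero remainder: 144b² + 576b + 432. Dividing through by 144 gives the monic gcd b² + 4b + 3.
Cancel b² + 4b + 3 from numerator and denominator to get the reduced form.

(3b³ − 12b² + 45b − 36)/(b² + 15)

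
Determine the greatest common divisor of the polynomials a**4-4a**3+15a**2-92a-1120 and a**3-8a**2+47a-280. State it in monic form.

Repeated division with remainder:
  a**4-4a**3+15a**2-92a-1120 = (a+4)(a**3-8a**2+47a-280) + (0)
The last nonzero remainder a**3-8a**2+47a-280 is already monic.

a**3-8a**2+47a-280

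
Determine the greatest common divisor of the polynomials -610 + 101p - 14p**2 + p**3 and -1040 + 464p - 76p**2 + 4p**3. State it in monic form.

-10 + p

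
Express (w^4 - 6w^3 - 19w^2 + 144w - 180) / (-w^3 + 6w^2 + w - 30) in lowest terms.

Euclidean algorithm in ℚ[w]:
  w^4 - 6w^3 - 19w^2 + 144w - 180 = (-w)(-w^3 + 6w^2 + w - 30) + (-18w^2 + 114w - 180)
  -w^3 + 6w^2 + w - 30 = ((1/18)w + 1/54)(-18w^2 + 114w - 180) + ((80/9)w - 80/3)
  -18w^2 + 114w - 180 = (-(81/40)w + 27/4)((80/9)w - 80/3) + (0)
Last nonzero remainder: (80/9)w - 80/3. Dividing through by 80/9 gives the monic gcd w - 3.
Cancel w - 3 from numerator and denominator to get the reduced form.

(-w^3 + 3w^2 + 28w - 60)/(w^2 - 3w - 10)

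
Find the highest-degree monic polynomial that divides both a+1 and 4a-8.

1

Repeated division with remainder:
  a+1 = (1/4)(4a-8) + (3)
  4a-8 = ((4/3)a-8/3)(3) + (0)
The last nonzero remainder is the constant 3, so the polynomials are coprime and gcd = 1.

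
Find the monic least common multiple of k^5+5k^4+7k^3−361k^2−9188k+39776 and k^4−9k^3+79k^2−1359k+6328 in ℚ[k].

By polynomial division,
  k^5+5k^4+7k^3−361k^2−9188k+39776 = (k+14)(k^4−9k^3+79k^2−1359k+6328) + (54k^3−108k^2+3510k−48816)
  k^4−9k^3+79k^2−1359k+6328 = ((1/54)k−7/54)(54k^3−108k^2+3510k−48816) + (0)
Last nonzero remainder: 54k^3−108k^2+3510k−48816. Dividing through by 54 gives the monic gcd k^3−2k^2+65k−904.
Then lcm(f, g) = f·g / gcd(f, g); expanding and making the result monic gives the answer.

k^6−2k^5−28k^4−410k^3−6661k^2+104092k−278432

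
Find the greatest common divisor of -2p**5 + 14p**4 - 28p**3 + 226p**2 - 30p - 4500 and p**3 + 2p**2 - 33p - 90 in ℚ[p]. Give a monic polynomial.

Repeated division with remainder:
  -2p**5 + 14p**4 - 28p**3 + 226p**2 - 30p - 4500 = (-2p**2 + 18p - 130)(p**3 + 2p**2 - 33p - 90) + (900p**2 - 2700p - 16200)
  p**3 + 2p**2 - 33p - 90 = ((1/900)p + 1/180)(900p**2 - 2700p - 16200) + (0)
Last nonzero remainder: 900p**2 - 2700p - 16200. Dividing through by 900 gives the monic gcd p**2 - 3p - 18.

p**2 - 3p - 18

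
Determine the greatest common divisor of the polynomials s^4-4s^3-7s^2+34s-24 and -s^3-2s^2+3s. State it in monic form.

s^2+2s-3

Apply the Euclidean algorithm:
  s^4-4s^3-7s^2+34s-24 = (-s+6)(-s^3-2s^2+3s) + (8s^2+16s-24)
  -s^3-2s^2+3s = (-(1/8)s)(8s^2+16s-24) + (0)
Last nonzero remainder: 8s^2+16s-24. Dividing through by 8 gives the monic gcd s^2+2s-3.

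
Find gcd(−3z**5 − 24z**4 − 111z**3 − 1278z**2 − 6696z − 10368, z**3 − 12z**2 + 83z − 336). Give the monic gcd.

Apply the Euclidean algorithm:
  −3z**5 − 24z**4 − 111z**3 − 1278z**2 − 6696z − 10368 = (−3z**2 − 60z − 582)(z**3 − 12z**2 + 83z − 336) + (−4290z**2 + 21450z − 205920)
  z**3 − 12z**2 + 83z − 336 = (−(1/4290)z + 7/4290)(−4290z**2 + 21450z − 205920) + (0)
Last nonzero remainder: −4290z**2 + 21450z − 205920. Dividing through by −4290 gives the monic gcd z**2 − 5z + 48.

z**2 − 5z + 48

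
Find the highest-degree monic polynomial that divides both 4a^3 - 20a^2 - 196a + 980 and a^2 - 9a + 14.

a - 7

Euclidean algorithm in ℚ[a]:
  4a^3 - 20a^2 - 196a + 980 = (4a + 16)(a^2 - 9a + 14) + (-108a + 756)
  a^2 - 9a + 14 = (-(1/108)a + 1/54)(-108a + 756) + (0)
Last nonzero remainder: -108a + 756. Dividing through by -108 gives the monic gcd a - 7.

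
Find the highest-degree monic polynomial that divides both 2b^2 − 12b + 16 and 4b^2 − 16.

b − 2

By polynomial division,
  2b^2 − 12b + 16 = (1/2)(4b^2 − 16) + (−12b + 24)
  4b^2 − 16 = (−(1/3)b − 2/3)(−12b + 24) + (0)
Last nonzero remainder: −12b + 24. Dividing through by −12 gives the monic gcd b − 2.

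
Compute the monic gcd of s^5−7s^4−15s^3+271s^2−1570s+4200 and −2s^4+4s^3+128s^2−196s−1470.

s^2+2s−35

Euclidean algorithm in ℚ[s]:
  s^5−7s^4−15s^3+271s^2−1570s+4200 = (−(1/2)s+5/2)(−2s^4+4s^3+128s^2−196s−1470) + (39s^3−147s^2−1815s+7875)
  −2s^4+4s^3+128s^2−196s−1470 = (−(2/39)s−46/507)(39s^3−147s^2−1815s+7875) + ((3648/169)s^2+(7296/169)s−127680/169)
  39s^3−147s^2−1815s+7875 = ((2197/1216)s−12675/1216)((3648/169)s^2+(7296/169)s−127680/169) + (0)
Last nonzero remainder: (3648/169)s^2+(7296/169)s−127680/169. Dividing through by 3648/169 gives the monic gcd s^2+2s−35.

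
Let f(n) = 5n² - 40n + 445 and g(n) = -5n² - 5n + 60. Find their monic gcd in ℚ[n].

1

Euclidean algorithm in ℚ[n]:
  5n² - 40n + 445 = (-1)(-5n² - 5n + 60) + (-45n + 505)
  -5n² - 5n + 60 = ((1/9)n + 110/81)(-45n + 505) + (-50690/81)
  -45n + 505 = ((729/10138)n - 8181/10138)(-50690/81) + (0)
The last nonzero remainder is the constant -50690/81, so the polynomials are coprime and gcd = 1.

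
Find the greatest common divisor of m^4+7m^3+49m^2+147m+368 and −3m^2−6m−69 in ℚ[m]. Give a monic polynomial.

m^2+2m+23

Apply the Euclidean algorithm:
  m^4+7m^3+49m^2+147m+368 = (−(1/3)m^2−(5/3)m−16/3)(−3m^2−6m−69) + (0)
Last nonzero remainder: −3m^2−6m−69. Dividing through by −3 gives the monic gcd m^2+2m+23.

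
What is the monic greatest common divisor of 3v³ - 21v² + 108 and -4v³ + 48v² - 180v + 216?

v² - 9v + 18

Apply the Euclidean algorithm:
  3v³ - 21v² + 108 = (-3/4)(-4v³ + 48v² - 180v + 216) + (15v² - 135v + 270)
  -4v³ + 48v² - 180v + 216 = (-(4/15)v + 4/5)(15v² - 135v + 270) + (0)
Last nonzero remainder: 15v² - 135v + 270. Dividing through by 15 gives the monic gcd v² - 9v + 18.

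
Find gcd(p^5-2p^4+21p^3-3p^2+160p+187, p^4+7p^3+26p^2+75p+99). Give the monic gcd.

Apply the Euclidean algorithm:
  p^5-2p^4+21p^3-3p^2+160p+187 = (p-9)(p^4+7p^3+26p^2+75p+99) + (58p^3+156p^2+736p+1078)
  p^4+7p^3+26p^2+75p+99 = ((1/58)p+125/1682)(58p^3+156p^2+736p+1078) + ((1444/841)p^2+(1444/841)p+15884/841)
  58p^3+156p^2+736p+1078 = ((24389/722)p+41209/722)((1444/841)p^2+(1444/841)p+15884/841) + (0)
Last nonzero remainder: (1444/841)p^2+(1444/841)p+15884/841. Dividing through by 1444/841 gives the monic gcd p^2+p+11.

p^2+p+11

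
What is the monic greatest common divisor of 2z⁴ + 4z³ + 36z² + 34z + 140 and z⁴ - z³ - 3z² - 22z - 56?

Euclidean algorithm in ℚ[z]:
  2z⁴ + 4z³ + 36z² + 34z + 140 = (2)(z⁴ - z³ - 3z² - 22z - 56) + (6z³ + 42z² + 78z + 252)
  z⁴ - z³ - 3z² - 22z - 56 = ((1/6)z - 4/3)(6z³ + 42z² + 78z + 252) + (40z² + 40z + 280)
  6z³ + 42z² + 78z + 252 = ((3/20)z + 9/10)(40z² + 40z + 280) + (0)
Last nonzero remainder: 40z² + 40z + 280. Dividing through by 40 gives the monic gcd z² + z + 7.

z² + z + 7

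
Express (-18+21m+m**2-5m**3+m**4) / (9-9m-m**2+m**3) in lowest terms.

(-6-m+m**2)/(3+m)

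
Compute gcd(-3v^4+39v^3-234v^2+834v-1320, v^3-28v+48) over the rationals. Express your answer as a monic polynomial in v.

v-4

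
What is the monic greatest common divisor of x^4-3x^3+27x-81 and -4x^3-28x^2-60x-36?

Apply the Euclidean algorithm:
  x^4-3x^3+27x-81 = (-(1/4)x+5/2)(-4x^3-28x^2-60x-36) + (55x^2+168x+9)
  -4x^3-28x^2-60x-36 = (-(4/55)x-868/3025)(55x^2+168x+9) + (-(33696/3025)x-101088/3025)
  55x^2+168x+9 = (-(166375/33696)x-3025/11232)(-(33696/3025)x-101088/3025) + (0)
Last nonzero remainder: -(33696/3025)x-101088/3025. Dividing through by -33696/3025 gives the monic gcd x+3.

x+3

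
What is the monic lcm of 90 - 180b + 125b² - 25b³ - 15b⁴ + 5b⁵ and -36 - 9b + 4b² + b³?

Repeated division with remainder:
  5b⁵ - 15b⁴ - 25b³ + 125b² - 180b + 90 = (5b² - 35b + 160)(b³ + 4b² - 9b - 36) + (-650b² + 5850)
  b³ + 4b² - 9b - 36 = (-(1/650)b - 2/325)(-650b² + 5850) + (0)
Last nonzero remainder: -650b² + 5850. Dividing through by -650 gives the monic gcd b² - 9.
Then lcm(f, g) = f·g / gcd(f, g); expanding and making the result monic gives the answer.

72 - 126b + 64b² + 5b³ - 17b⁴ + b⁵ + b⁶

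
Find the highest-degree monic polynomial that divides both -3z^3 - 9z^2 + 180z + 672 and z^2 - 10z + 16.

z - 8

Repeated division with remainder:
  -3z^3 - 9z^2 + 180z + 672 = (-3z - 39)(z^2 - 10z + 16) + (-162z + 1296)
  z^2 - 10z + 16 = (-(1/162)z + 1/81)(-162z + 1296) + (0)
Last nonzero remainder: -162z + 1296. Dividing through by -162 gives the monic gcd z - 8.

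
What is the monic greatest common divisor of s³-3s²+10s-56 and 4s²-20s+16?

s-4

Euclidean algorithm in ℚ[s]:
  s³-3s²+10s-56 = ((1/4)s+1/2)(4s²-20s+16) + (16s-64)
  4s²-20s+16 = ((1/4)s-1/4)(16s-64) + (0)
Last nonzero remainder: 16s-64. Dividing through by 16 gives the monic gcd s-4.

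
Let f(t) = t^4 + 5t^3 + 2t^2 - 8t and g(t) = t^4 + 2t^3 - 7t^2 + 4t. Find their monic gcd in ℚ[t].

By polynomial division,
  t^4 + 5t^3 + 2t^2 - 8t = (t^4 + 2t^3 - 7t^2 + 4t) + (3t^3 + 9t^2 - 12t)
  t^4 + 2t^3 - 7t^2 + 4t = ((1/3)t - 1/3)(3t^3 + 9t^2 - 12t) + (0)
Last nonzero remainder: 3t^3 + 9t^2 - 12t. Dividing through by 3 gives the monic gcd t^3 + 3t^2 - 4t.

t^3 + 3t^2 - 4t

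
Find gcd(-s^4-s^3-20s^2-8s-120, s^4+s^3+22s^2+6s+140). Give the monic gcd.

Apply the Euclidean algorithm:
  -s^4-s^3-20s^2-8s-120 = (-1)(s^4+s^3+22s^2+6s+140) + (2s^2-2s+20)
  s^4+s^3+22s^2+6s+140 = ((1/2)s^2+s+7)(2s^2-2s+20) + (0)
Last nonzero remainder: 2s^2-2s+20. Dividing through by 2 gives the monic gcd s^2-s+10.

s^2-s+10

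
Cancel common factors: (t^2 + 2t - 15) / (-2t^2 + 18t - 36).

(-t - 5)/(2t - 12)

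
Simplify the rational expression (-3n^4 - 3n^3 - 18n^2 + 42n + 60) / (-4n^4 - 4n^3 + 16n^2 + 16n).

Repeated division with remainder:
  -3n^4 - 3n^3 - 18n^2 + 42n + 60 = (3/4)(-4n^4 - 4n^3 + 16n^2 + 16n) + (-30n^2 + 30n + 60)
  -4n^4 - 4n^3 + 16n^2 + 16n = ((2/15)n^2 + (4/15)n)(-30n^2 + 30n + 60) + (0)
Last nonzero remainder: -30n^2 + 30n + 60. Dividing through by -30 gives the monic gcd n^2 - n - 2.
Cancel n^2 - n - 2 from numerator and denominator to get the reduced form.

(3n^2 + 6n + 30)/(4n^2 + 8n)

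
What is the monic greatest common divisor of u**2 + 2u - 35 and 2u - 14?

1

Apply the Euclidean algorithm:
  u**2 + 2u - 35 = ((1/2)u + 9/2)(2u - 14) + (28)
  2u - 14 = ((1/14)u - 1/2)(28) + (0)
The last nonzero remainder is the constant 28, so the polynomials are coprime and gcd = 1.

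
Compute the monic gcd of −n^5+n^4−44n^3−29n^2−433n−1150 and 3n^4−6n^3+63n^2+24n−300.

Euclidean algorithm in ℚ[n]:
  −n^5+n^4−44n^3−29n^2−433n−1150 = (−(1/3)n−1/3)(3n^4−6n^3+63n^2+24n−300) + (−25n^3−525n−1250)
  3n^4−6n^3+63n^2+24n−300 = (−(3/25)n+6/25)(−25n^3−525n−1250) + (0)
Last nonzero remainder: −25n^3−525n−1250. Dividing through by −25 gives the monic gcd n^3+21n+50.

n^3+21n+50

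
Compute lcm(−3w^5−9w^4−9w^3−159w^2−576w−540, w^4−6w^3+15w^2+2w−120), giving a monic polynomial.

By polynomial division,
  −3w^5−9w^4−9w^3−159w^2−576w−540 = (−3w−27)(w^4−6w^3+15w^2+2w−120) + (−126w^3+252w^2−882w−3780)
  w^4−6w^3+15w^2+2w−120 = (−(1/126)w+2/63)(−126w^3+252w^2−882w−3780) + (0)
Last nonzero remainder: −126w^3+252w^2−882w−3780. Dividing through by −126 gives the monic gcd w^3−2w^2+7w+30.
Then lcm(f, g) = f·g / gcd(f, g); expanding and making the result monic gives the answer.

w^6−w^5−9w^4+41w^3−20w^2−588w−720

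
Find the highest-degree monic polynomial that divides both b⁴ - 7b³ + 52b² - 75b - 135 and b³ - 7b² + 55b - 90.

b² - 5b + 45

Apply the Euclidean algorithm:
  b⁴ - 7b³ + 52b² - 75b - 135 = (b)(b³ - 7b² + 55b - 90) + (-3b² + 15b - 135)
  b³ - 7b² + 55b - 90 = (-(1/3)b + 2/3)(-3b² + 15b - 135) + (0)
Last nonzero remainder: -3b² + 15b - 135. Dividing through by -3 gives the monic gcd b² - 5b + 45.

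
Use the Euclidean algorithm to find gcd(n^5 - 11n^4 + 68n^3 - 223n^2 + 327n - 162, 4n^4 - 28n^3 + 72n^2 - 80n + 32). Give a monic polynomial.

Repeated division with remainder:
  n^5 - 11n^4 + 68n^3 - 223n^2 + 327n - 162 = ((1/4)n - 1)(4n^4 - 28n^3 + 72n^2 - 80n + 32) + (22n^3 - 131n^2 + 239n - 130)
  4n^4 - 28n^3 + 72n^2 - 80n + 32 = ((2/11)n - 23/121)(22n^3 - 131n^2 + 239n - 130) + ((441/121)n^2 - (1323/121)n + 882/121)
  22n^3 - 131n^2 + 239n - 130 = ((2662/441)n - 7865/441)((441/121)n^2 - (1323/121)n + 882/121) + (0)
Last nonzero remainder: (441/121)n^2 - (1323/121)n + 882/121. Dividing through by 441/121 gives the monic gcd n^2 - 3n + 2.

n^2 - 3n + 2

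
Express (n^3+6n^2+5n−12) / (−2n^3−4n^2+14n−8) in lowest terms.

(−n−3)/(2n−2)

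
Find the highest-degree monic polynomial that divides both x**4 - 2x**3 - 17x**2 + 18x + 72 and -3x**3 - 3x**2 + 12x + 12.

By polynomial division,
  x**4 - 2x**3 - 17x**2 + 18x + 72 = (-(1/3)x + 1)(-3x**3 - 3x**2 + 12x + 12) + (-10x**2 + 10x + 60)
  -3x**3 - 3x**2 + 12x + 12 = ((3/10)x + 3/5)(-10x**2 + 10x + 60) + (-12x - 24)
  -10x**2 + 10x + 60 = ((5/6)x - 5/2)(-12x - 24) + (0)
Last nonzero remainder: -12x - 24. Dividing through by -12 gives the monic gcd x + 2.

x + 2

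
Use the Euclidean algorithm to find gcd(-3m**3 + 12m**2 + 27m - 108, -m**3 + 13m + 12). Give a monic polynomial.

m**2 - m - 12

Apply the Euclidean algorithm:
  -3m**3 + 12m**2 + 27m - 108 = (3)(-m**3 + 13m + 12) + (12m**2 - 12m - 144)
  -m**3 + 13m + 12 = (-(1/12)m - 1/12)(12m**2 - 12m - 144) + (0)
Last nonzero remainder: 12m**2 - 12m - 144. Dividing through by 12 gives the monic gcd m**2 - m - 12.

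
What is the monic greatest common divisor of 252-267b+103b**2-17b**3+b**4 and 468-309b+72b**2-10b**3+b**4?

Repeated division with remainder:
  b**4-17b**3+103b**2-267b+252 = (b**4-10b**3+72b**2-309b+468) + (-7b**3+31b**2+42b-216)
  b**4-10b**3+72b**2-309b+468 = (-(1/7)b+39/49)(-7b**3+31b**2+42b-216) + ((2613/49)b**2-(2613/7)b+31356/49)
  -7b**3+31b**2+42b-216 = (-(343/2613)b-294/871)((2613/49)b**2-(2613/7)b+31356/49) + (0)
Last nonzero remainder: (2613/49)b**2-(2613/7)b+31356/49. Dividing through by 2613/49 gives the monic gcd b**2-7b+12.

12-7b+b**2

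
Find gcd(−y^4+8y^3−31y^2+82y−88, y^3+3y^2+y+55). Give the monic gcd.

y^2−2y+11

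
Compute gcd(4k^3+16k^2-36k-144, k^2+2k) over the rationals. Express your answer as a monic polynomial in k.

Euclidean algorithm in ℚ[k]:
  4k^3+16k^2-36k-144 = (4k+8)(k^2+2k) + (-52k-144)
  k^2+2k = (-(1/52)k+5/338)(-52k-144) + (360/169)
  -52k-144 = (-(2197/90)k-338/5)(360/169) + (0)
The last nonzero remainder is the constant 360/169, so the polynomials are coprime and gcd = 1.

1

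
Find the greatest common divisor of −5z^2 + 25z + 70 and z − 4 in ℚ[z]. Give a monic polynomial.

1

Apply the Euclidean algorithm:
  −5z^2 + 25z + 70 = (−5z + 5)(z − 4) + (90)
  z − 4 = ((1/90)z − 2/45)(90) + (0)
The last nonzero remainder is the constant 90, so the polynomials are coprime and gcd = 1.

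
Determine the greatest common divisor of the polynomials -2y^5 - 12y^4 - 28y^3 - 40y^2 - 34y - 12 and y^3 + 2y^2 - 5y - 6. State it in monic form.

By polynomial division,
  -2y^5 - 12y^4 - 28y^3 - 40y^2 - 34y - 12 = (-2y^2 - 8y - 22)(y^3 + 2y^2 - 5y - 6) + (-48y^2 - 192y - 144)
  y^3 + 2y^2 - 5y - 6 = (-(1/48)y + 1/24)(-48y^2 - 192y - 144) + (0)
Last nonzero remainder: -48y^2 - 192y - 144. Dividing through by -48 gives the monic gcd y^2 + 4y + 3.

y^2 + 4y + 3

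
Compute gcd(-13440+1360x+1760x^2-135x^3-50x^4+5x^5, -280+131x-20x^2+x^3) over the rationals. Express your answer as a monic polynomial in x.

56-15x+x^2

Euclidean algorithm in ℚ[x]:
  5x^5-50x^4-135x^3+1760x^2+1360x-13440 = (5x^2+50x+210)(x^3-20x^2+131x-280) + (810x^2-12150x+45360)
  x^3-20x^2+131x-280 = ((1/810)x-1/162)(810x^2-12150x+45360) + (0)
Last nonzero remainder: 810x^2-12150x+45360. Dividing through by 810 gives the monic gcd x^2-15x+56.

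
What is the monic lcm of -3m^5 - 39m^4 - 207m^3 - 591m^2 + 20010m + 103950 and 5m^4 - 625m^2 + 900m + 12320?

m^7 + 9m^6 - 15m^5 - 495m^4 - 9666m^3 - 14274m^2 + 352040m + 1108800

Repeated division with remainder:
  -3m^5 - 39m^4 - 207m^3 - 591m^2 + 20010m + 103950 = (-(3/5)m - 39/5)(5m^4 - 625m^2 + 900m + 12320) + (-582m^3 - 4926m^2 + 34422m + 200046)
  5m^4 - 625m^2 + 900m + 12320 = (-(5/582)m + 4105/56454)(-582m^3 - 4926m^2 + 34422m + 200046) + ((272025/9409)m^2 + (1088100/9409)m - 20945925/9409)
  -582m^3 - 4926m^2 + 34422m + 200046 = (-(1825346/90675)m - 8148194/90675)((272025/9409)m^2 + (1088100/9409)m - 20945925/9409) + (0)
Last nonzero remainder: (272025/9409)m^2 + (1088100/9409)m - 20945925/9409. Dividing through by 272025/9409 gives the monic gcd m^2 + 4m - 77.
Then lcm(f, g) = f·g / gcd(f, g); expanding and making the result monic gives the answer.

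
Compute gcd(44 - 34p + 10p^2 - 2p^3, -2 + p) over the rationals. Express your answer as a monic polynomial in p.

-2 + p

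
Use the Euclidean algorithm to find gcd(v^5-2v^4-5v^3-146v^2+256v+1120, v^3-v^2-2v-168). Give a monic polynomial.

v^2+5v+28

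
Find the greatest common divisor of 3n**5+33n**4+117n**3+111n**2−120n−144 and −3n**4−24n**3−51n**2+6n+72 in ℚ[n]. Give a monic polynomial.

Apply the Euclidean algorithm:
  3n**5+33n**4+117n**3+111n**2−120n−144 = (−n−3)(−3n**4−24n**3−51n**2+6n+72) + (−6n**3−36n**2−30n+72)
  −3n**4−24n**3−51n**2+6n+72 = ((1/2)n+1)(−6n**3−36n**2−30n+72) + (0)
Last nonzero remainder: −6n**3−36n**2−30n+72. Dividing through by −6 gives the monic gcd n**3+6n**2+5n−12.

n**3+6n**2+5n−12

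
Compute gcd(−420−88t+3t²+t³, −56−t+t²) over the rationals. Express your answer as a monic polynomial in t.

By polynomial division,
  t³+3t²−88t−420 = (t+4)(t²−t−56) + (−28t−196)
  t²−t−56 = (−(1/28)t+2/7)(−28t−196) + (0)
Last nonzero remainder: −28t−196. Dividing through by −28 gives the monic gcd t+7.

7+t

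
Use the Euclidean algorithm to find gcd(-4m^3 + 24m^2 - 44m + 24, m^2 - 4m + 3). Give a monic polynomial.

Repeated division with remainder:
  -4m^3 + 24m^2 - 44m + 24 = (-4m + 8)(m^2 - 4m + 3) + (0)
The last nonzero remainder m^2 - 4m + 3 is already monic.

m^2 - 4m + 3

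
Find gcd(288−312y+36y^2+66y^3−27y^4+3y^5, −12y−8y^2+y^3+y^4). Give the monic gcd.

By polynomial division,
  3y^5−27y^4+66y^3+36y^2−312y+288 = (3y−30)(y^4+y^3−8y^2−12y) + (120y^3−168y^2−672y+288)
  y^4+y^3−8y^2−12y = ((1/120)y+1/50)(120y^3−168y^2−672y+288) + ((24/25)y^2−(24/25)y−144/25)
  120y^3−168y^2−672y+288 = (125y−50)((24/25)y^2−(24/25)y−144/25) + (0)
Last nonzero remainder: (24/25)y^2−(24/25)y−144/25. Dividing through by 24/25 gives the monic gcd y^2−y−6.

−6−y+y^2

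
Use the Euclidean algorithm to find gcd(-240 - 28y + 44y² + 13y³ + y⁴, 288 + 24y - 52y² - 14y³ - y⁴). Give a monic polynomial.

Repeated division with remainder:
  y⁴ + 13y³ + 44y² - 28y - 240 = (-1)(-y⁴ - 14y³ - 52y² + 24y + 288) + (-y³ - 8y² - 4y + 48)
  -y⁴ - 14y³ - 52y² + 24y + 288 = (y + 6)(-y³ - 8y² - 4y + 48) + (0)
Last nonzero remainder: -y³ - 8y² - 4y + 48. Dividing through by -1 gives the monic gcd y³ + 8y² + 4y - 48.

-48 + 4y + 8y² + y³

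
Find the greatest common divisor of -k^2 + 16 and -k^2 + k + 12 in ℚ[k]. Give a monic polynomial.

k - 4

By polynomial division,
  -k^2 + 16 = (-k^2 + k + 12) + (-k + 4)
  -k^2 + k + 12 = (k + 3)(-k + 4) + (0)
Last nonzero remainder: -k + 4. Dividing through by -1 gives the monic gcd k - 4.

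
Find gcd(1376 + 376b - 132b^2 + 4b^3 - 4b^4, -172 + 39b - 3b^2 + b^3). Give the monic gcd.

Repeated division with remainder:
  -4b^4 + 4b^3 - 132b^2 + 376b + 1376 = (-4b - 8)(b^3 - 3b^2 + 39b - 172) + (0)
The last nonzero remainder b^3 - 3b^2 + 39b - 172 is already monic.

-172 + 39b - 3b^2 + b^3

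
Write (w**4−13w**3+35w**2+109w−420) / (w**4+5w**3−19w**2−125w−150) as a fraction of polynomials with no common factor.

Apply the Euclidean algorithm:
  w**4−13w**3+35w**2+109w−420 = (w**4+5w**3−19w**2−125w−150) + (−18w**3+54w**2+234w−270)
  w**4+5w**3−19w**2−125w−150 = (−(1/18)w−4/9)(−18w**3+54w**2+234w−270) + (18w**2−36w−270)
  −18w**3+54w**2+234w−270 = (−w+1)(18w**2−36w−270) + (0)
Last nonzero remainder: 18w**2−36w−270. Dividing through by 18 gives the monic gcd w**2−2w−15.
Cancel w**2−2w−15 from numerator and denominator to get the reduced form.

(w**2−11w+28)/(w**2+7w+10)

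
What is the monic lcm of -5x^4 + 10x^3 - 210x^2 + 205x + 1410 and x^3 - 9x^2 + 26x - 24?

By polynomial division,
  -5x^4 + 10x^3 - 210x^2 + 205x + 1410 = (-5x - 35)(x^3 - 9x^2 + 26x - 24) + (-395x^2 + 995x + 570)
  x^3 - 9x^2 + 26x - 24 = (-(1/395)x + 512/31205)(-395x^2 + 995x + 570) + ((69384/6241)x - 208152/6241)
  -395x^2 + 995x + 570 = (-(2465195/69384)x - 592895/34692)((69384/6241)x - 208152/6241) + (0)
Last nonzero remainder: (69384/6241)x - 208152/6241. Dividing through by 69384/6241 gives the monic gcd x - 3.
Then lcm(f, g) = f·g / gcd(f, g); expanding and making the result monic gives the answer.

x^6 - 8x^5 + 62x^4 - 309x^3 + 300x^2 + 1364x - 2256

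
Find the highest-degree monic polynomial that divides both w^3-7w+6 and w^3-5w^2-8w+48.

Repeated division with remainder:
  w^3-7w+6 = (w^3-5w^2-8w+48) + (5w^2+w-42)
  w^3-5w^2-8w+48 = ((1/5)w-26/25)(5w^2+w-42) + ((36/25)w+108/25)
  5w^2+w-42 = ((125/36)w-175/18)((36/25)w+108/25) + (0)
Last nonzero remainder: (36/25)w+108/25. Dividing through by 36/25 gives the monic gcd w+3.

w+3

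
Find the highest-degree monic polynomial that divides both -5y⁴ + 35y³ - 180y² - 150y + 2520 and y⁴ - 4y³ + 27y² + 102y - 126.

Apply the Euclidean algorithm:
  -5y⁴ + 35y³ - 180y² - 150y + 2520 = (-5)(y⁴ - 4y³ + 27y² + 102y - 126) + (15y³ - 45y² + 360y + 1890)
  y⁴ - 4y³ + 27y² + 102y - 126 = ((1/15)y - 1/15)(15y³ - 45y² + 360y + 1890) + (0)
Last nonzero remainder: 15y³ - 45y² + 360y + 1890. Dividing through by 15 gives the monic gcd y³ - 3y² + 24y + 126.

y³ - 3y² + 24y + 126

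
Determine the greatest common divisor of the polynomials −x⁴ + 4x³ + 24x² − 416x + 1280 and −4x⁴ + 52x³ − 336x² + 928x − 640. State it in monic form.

By polynomial division,
  −x⁴ + 4x³ + 24x² − 416x + 1280 = (1/4)(−4x⁴ + 52x³ − 336x² + 928x − 640) + (−9x³ + 108x² − 648x + 1440)
  −4x⁴ + 52x³ − 336x² + 928x − 640 = ((4/9)x − 4/9)(−9x³ + 108x² − 648x + 1440) + (0)
Last nonzero remainder: −9x³ + 108x² − 648x + 1440. Dividing through by −9 gives the monic gcd x³ − 12x² + 72x − 160.

x³ − 12x² + 72x − 160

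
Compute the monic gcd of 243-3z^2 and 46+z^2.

1

By polynomial division,
  -3z^2+243 = (-3)(z^2+46) + (381)
  z^2+46 = ((1/381)z^2+46/381)(381) + (0)
The last nonzero remainder is the constant 381, so the polynomials are coprime and gcd = 1.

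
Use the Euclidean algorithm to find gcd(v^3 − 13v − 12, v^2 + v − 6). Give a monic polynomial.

v + 3

Apply the Euclidean algorithm:
  v^3 − 13v − 12 = (v − 1)(v^2 + v − 6) + (−6v − 18)
  v^2 + v − 6 = (−(1/6)v + 1/3)(−6v − 18) + (0)
Last nonzero remainder: −6v − 18. Dividing through by −6 gives the monic gcd v + 3.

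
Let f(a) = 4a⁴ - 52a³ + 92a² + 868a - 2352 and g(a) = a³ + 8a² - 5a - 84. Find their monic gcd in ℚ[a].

Apply the Euclidean algorithm:
  4a⁴ - 52a³ + 92a² + 868a - 2352 = (4a - 84)(a³ + 8a² - 5a - 84) + (784a² + 784a - 9408)
  a³ + 8a² - 5a - 84 = ((1/784)a + 1/112)(784a² + 784a - 9408) + (0)
Last nonzero remainder: 784a² + 784a - 9408. Dividing through by 784 gives the monic gcd a² + a - 12.

a² + a - 12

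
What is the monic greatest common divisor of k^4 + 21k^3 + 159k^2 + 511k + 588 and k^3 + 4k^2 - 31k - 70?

Euclidean algorithm in ℚ[k]:
  k^4 + 21k^3 + 159k^2 + 511k + 588 = (k + 17)(k^3 + 4k^2 - 31k - 70) + (122k^2 + 1108k + 1778)
  k^3 + 4k^2 - 31k - 70 = ((1/122)k - 155/3721)(122k^2 + 1108k + 1778) + ((2160/3721)k + 15120/3721)
  122k^2 + 1108k + 1778 = ((226981/1080)k + 472567/1080)((2160/3721)k + 15120/3721) + (0)
Last nonzero remainder: (2160/3721)k + 15120/3721. Dividing through by 2160/3721 gives the monic gcd k + 7.

k + 7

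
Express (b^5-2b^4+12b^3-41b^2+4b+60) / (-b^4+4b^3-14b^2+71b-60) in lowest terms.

By polynomial division,
  b^5-2b^4+12b^3-41b^2+4b+60 = (-b-2)(-b^4+4b^3-14b^2+71b-60) + (6b^3+2b^2+86b-60)
  -b^4+4b^3-14b^2+71b-60 = (-(1/6)b+13/18)(6b^3+2b^2+86b-60) + (-(10/9)b^2-(10/9)b-50/3)
  6b^3+2b^2+86b-60 = (-(27/5)b+18/5)(-(10/9)b^2-(10/9)b-50/3) + (0)
Last nonzero remainder: -(10/9)b^2-(10/9)b-50/3. Dividing through by -10/9 gives the monic gcd b^2+b+15.
Cancel b^2+b+15 from numerator and denominator to get the reduced form.

(-b^3+3b^2-4)/(b^2-5b+4)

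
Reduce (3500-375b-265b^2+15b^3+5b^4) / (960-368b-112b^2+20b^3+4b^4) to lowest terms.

(-175+10b+5b^2)/(-48+16b+4b^2)

Euclidean algorithm in ℚ[b]:
  5b^4+15b^3-265b^2-375b+3500 = (5/4)(4b^4+20b^3-112b^2-368b+960) + (-10b^3-125b^2+85b+2300)
  4b^4+20b^3-112b^2-368b+960 = (-(2/5)b+3)(-10b^3-125b^2+85b+2300) + (297b^2+297b-5940)
  -10b^3-125b^2+85b+2300 = (-(10/297)b-115/297)(297b^2+297b-5940) + (0)
Last nonzero remainder: 297b^2+297b-5940. Dividing through by 297 gives the monic gcd b^2+b-20.
Cancel b^2+b-20 from numerator and denominator to get the reduced form.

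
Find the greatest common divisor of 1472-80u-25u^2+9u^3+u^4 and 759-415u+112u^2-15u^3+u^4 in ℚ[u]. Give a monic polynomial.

By polynomial division,
  u^4+9u^3-25u^2-80u+1472 = (u^4-15u^3+112u^2-415u+759) + (24u^3-137u^2+335u+713)
  u^4-15u^3+112u^2-415u+759 = ((1/24)u-223/576)(24u^3-137u^2+335u+713) + ((25921/576)u^2-(181447/576)u+596183/576)
  24u^3-137u^2+335u+713 = ((13824/25921)u+17856/25921)((25921/576)u^2-(181447/576)u+596183/576) + (0)
Last nonzero remainder: (25921/576)u^2-(181447/576)u+596183/576. Dividing through by 25921/576 gives the monic gcd u^2-7u+23.

23-7u+u^2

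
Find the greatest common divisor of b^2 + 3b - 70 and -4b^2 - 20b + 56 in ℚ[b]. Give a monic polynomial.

Repeated division with remainder:
  b^2 + 3b - 70 = (-1/4)(-4b^2 - 20b + 56) + (-2b - 56)
  -4b^2 - 20b + 56 = (2b - 46)(-2b - 56) + (-2520)
  -2b - 56 = ((1/1260)b + 1/45)(-2520) + (0)
The last nonzero remainder is the constant -2520, so the polynomials are coprime and gcd = 1.

1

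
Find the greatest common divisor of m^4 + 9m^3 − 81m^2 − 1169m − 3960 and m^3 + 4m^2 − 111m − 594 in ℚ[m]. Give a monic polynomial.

m^2 − 2m − 99

Repeated division with remainder:
  m^4 + 9m^3 − 81m^2 − 1169m − 3960 = (m + 5)(m^3 + 4m^2 − 111m − 594) + (10m^2 − 20m − 990)
  m^3 + 4m^2 − 111m − 594 = ((1/10)m + 3/5)(10m^2 − 20m − 990) + (0)
Last nonzero remainder: 10m^2 − 20m − 990. Dividing through by 10 gives the monic gcd m^2 − 2m − 99.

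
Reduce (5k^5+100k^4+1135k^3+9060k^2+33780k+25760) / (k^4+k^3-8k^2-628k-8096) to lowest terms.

(5k^2+40k+35)/(k-11)

Euclidean algorithm in ℚ[k]:
  5k^5+100k^4+1135k^3+9060k^2+33780k+25760 = (5k+95)(k^4+k^3-8k^2-628k-8096) + (1080k^3+12960k^2+133920k+794880)
  k^4+k^3-8k^2-628k-8096 = ((1/1080)k-11/1080)(1080k^3+12960k^2+133920k+794880) + (0)
Last nonzero remainder: 1080k^3+12960k^2+133920k+794880. Dividing through by 1080 gives the monic gcd k^3+12k^2+124k+736.
Cancel k^3+12k^2+124k+736 from numerator and denominator to get the reduced form.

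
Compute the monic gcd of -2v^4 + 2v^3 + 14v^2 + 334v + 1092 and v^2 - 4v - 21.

v^2 - 4v - 21

By polynomial division,
  -2v^4 + 2v^3 + 14v^2 + 334v + 1092 = (-2v^2 - 6v - 52)(v^2 - 4v - 21) + (0)
The last nonzero remainder v^2 - 4v - 21 is already monic.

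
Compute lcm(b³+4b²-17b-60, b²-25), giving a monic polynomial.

Euclidean algorithm in ℚ[b]:
  b³+4b²-17b-60 = (b+4)(b²-25) + (8b+40)
  b²-25 = ((1/8)b-5/8)(8b+40) + (0)
Last nonzero remainder: 8b+40. Dividing through by 8 gives the monic gcd b+5.
Then lcm(f, g) = f·g / gcd(f, g); expanding and making the result monic gives the answer.

b⁴-b³-37b²+25b+300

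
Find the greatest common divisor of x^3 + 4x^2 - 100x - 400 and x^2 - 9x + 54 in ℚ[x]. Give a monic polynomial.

Euclidean algorithm in ℚ[x]:
  x^3 + 4x^2 - 100x - 400 = (x + 13)(x^2 - 9x + 54) + (-37x - 1102)
  x^2 - 9x + 54 = (-(1/37)x + 1435/1369)(-37x - 1102) + (1655296/1369)
  -37x - 1102 = (-(50653/1655296)x - 754319/827648)(1655296/1369) + (0)
The last nonzero remainder is the constant 1655296/1369, so the polynomials are coprime and gcd = 1.

1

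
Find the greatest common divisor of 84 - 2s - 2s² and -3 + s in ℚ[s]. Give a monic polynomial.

Euclidean algorithm in ℚ[s]:
  -2s² - 2s + 84 = (-2s - 8)(s - 3) + (60)
  s - 3 = ((1/60)s - 1/20)(60) + (0)
The last nonzero remainder is the constant 60, so the polynomials are coprime and gcd = 1.

1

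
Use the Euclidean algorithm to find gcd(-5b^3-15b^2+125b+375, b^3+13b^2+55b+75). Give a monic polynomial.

b^2+8b+15

Apply the Euclidean algorithm:
  -5b^3-15b^2+125b+375 = (-5)(b^3+13b^2+55b+75) + (50b^2+400b+750)
  b^3+13b^2+55b+75 = ((1/50)b+1/10)(50b^2+400b+750) + (0)
Last nonzero remainder: 50b^2+400b+750. Dividing through by 50 gives the monic gcd b^2+8b+15.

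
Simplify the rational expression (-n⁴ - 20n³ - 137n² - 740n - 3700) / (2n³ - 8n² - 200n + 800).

By polynomial division,
  -n⁴ - 20n³ - 137n² - 740n - 3700 = (-(1/2)n - 12)(2n³ - 8n² - 200n + 800) + (-333n² - 2740n + 5900)
  2n³ - 8n² - 200n + 800 = (-(2/333)n + 8144/110889)(-333n² - 2740n + 5900) + ((4066160/110889)n + 40661600/110889)
  -333n² - 2740n + 5900 = (-(36926037/4066160)n + 6542451/406616)((4066160/110889)n + 40661600/110889) + (0)
Last nonzero remainder: (4066160/110889)n + 40661600/110889. Dividing through by 4066160/110889 gives the monic gcd n + 10.
Cancel n + 10 from numerator and denominator to get the reduced form.

(-n³ - 10n² - 37n - 370)/(2n² - 28n + 80)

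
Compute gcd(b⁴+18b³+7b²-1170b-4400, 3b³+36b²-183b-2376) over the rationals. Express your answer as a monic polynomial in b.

b²+3b-88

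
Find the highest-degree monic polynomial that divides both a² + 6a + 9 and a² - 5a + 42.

By polynomial division,
  a² + 6a + 9 = (a² - 5a + 42) + (11a - 33)
  a² - 5a + 42 = ((1/11)a - 2/11)(11a - 33) + (36)
  11a - 33 = ((11/36)a - 11/12)(36) + (0)
The last nonzero remainder is the constant 36, so the polynomials are coprime and gcd = 1.

1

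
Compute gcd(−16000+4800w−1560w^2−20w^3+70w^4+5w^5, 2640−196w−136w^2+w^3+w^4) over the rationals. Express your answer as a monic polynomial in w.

−40+6w+w^2

Apply the Euclidean algorithm:
  5w^5+70w^4−20w^3−1560w^2+4800w−16000 = (5w+65)(w^4+w^3−136w^2−196w+2640) + (595w^3+8260w^2+4340w−187600)
  w^4+w^3−136w^2−196w+2640 = ((1/595)w−219/10115)(595w^3+8260w^2+4340w−187600) + ((10272/289)w^2+(61632/289)w−410880/289)
  595w^3+8260w^2+4340w−187600 = ((171955/10272)w+677705/5136)((10272/289)w^2+(61632/289)w−410880/289) + (0)
Last nonzero remainder: (10272/289)w^2+(61632/289)w−410880/289. Dividing through by 10272/289 gives the monic gcd w^2+6w−40.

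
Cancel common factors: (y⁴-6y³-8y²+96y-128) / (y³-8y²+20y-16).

(y²-16)/(y-2)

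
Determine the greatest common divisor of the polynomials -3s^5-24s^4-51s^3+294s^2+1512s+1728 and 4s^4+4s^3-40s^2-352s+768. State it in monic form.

s^3+3s^2-4s-96

Repeated division with remainder:
  -3s^5-24s^4-51s^3+294s^2+1512s+1728 = (-(3/4)s-21/4)(4s^4+4s^3-40s^2-352s+768) + (-60s^3-180s^2+240s+5760)
  4s^4+4s^3-40s^2-352s+768 = (-(1/15)s+2/15)(-60s^3-180s^2+240s+5760) + (0)
Last nonzero remainder: -60s^3-180s^2+240s+5760. Dividing through by -60 gives the monic gcd s^3+3s^2-4s-96.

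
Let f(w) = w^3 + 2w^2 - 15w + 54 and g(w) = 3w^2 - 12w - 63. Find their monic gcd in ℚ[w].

1

Euclidean algorithm in ℚ[w]:
  w^3 + 2w^2 - 15w + 54 = ((1/3)w + 2)(3w^2 - 12w - 63) + (30w + 180)
  3w^2 - 12w - 63 = ((1/10)w - 1)(30w + 180) + (117)
  30w + 180 = ((10/39)w + 20/13)(117) + (0)
The last nonzero remainder is the constant 117, so the polynomials are coprime and gcd = 1.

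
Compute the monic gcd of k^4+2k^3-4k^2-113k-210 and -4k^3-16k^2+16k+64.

k+2

By polynomial division,
  k^4+2k^3-4k^2-113k-210 = (-(1/4)k+1/2)(-4k^3-16k^2+16k+64) + (8k^2-105k-242)
  -4k^3-16k^2+16k+64 = (-(1/2)k-137/16)(8k^2-105k-242) + (-(16065/16)k-16065/8)
  8k^2-105k-242 = (-(128/16065)k+1936/16065)(-(16065/16)k-16065/8) + (0)
Last nonzero remainder: -(16065/16)k-16065/8. Dividing through by -16065/16 gives the monic gcd k+2.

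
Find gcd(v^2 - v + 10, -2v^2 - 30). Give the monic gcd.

Repeated division with remainder:
  v^2 - v + 10 = (-1/2)(-2v^2 - 30) + (-v - 5)
  -2v^2 - 30 = (2v - 10)(-v - 5) + (-80)
  -v - 5 = ((1/80)v + 1/16)(-80) + (0)
The last nonzero remainder is the constant -80, so the polynomials are coprime and gcd = 1.

1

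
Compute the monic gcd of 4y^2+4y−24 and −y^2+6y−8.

y−2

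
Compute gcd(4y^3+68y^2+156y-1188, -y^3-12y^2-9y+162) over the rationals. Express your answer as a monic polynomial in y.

y^2+6y-27

Repeated division with remainder:
  4y^3+68y^2+156y-1188 = (-4)(-y^3-12y^2-9y+162) + (20y^2+120y-540)
  -y^3-12y^2-9y+162 = (-(1/20)y-3/10)(20y^2+120y-540) + (0)
Last nonzero remainder: 20y^2+120y-540. Dividing through by 20 gives the monic gcd y^2+6y-27.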